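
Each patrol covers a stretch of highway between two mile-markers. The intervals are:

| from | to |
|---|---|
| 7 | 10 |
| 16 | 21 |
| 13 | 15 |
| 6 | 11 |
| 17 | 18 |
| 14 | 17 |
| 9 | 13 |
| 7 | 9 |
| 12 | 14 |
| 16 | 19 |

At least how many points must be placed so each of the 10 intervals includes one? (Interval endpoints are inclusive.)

3

By right end: [7,9]  [7,10]  [6,11]  [9,13]  [12,14]  [13,15]  [14,17]  [17,18]  [16,19]  [16,21]
[7,9] uncovered → point at 9; [12,14] uncovered → point at 14; [17,18] uncovered → point at 18.
Points: 9, 14, 18 (3 total).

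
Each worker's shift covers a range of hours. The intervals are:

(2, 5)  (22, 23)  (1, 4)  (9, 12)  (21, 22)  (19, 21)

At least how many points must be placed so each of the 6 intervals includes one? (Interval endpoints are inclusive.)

4

Sort by right endpoint; whenever an interval is uncovered, place a point at its right end.
Sorted: [1,4] [2,5] [9,12] [19,21] [21,22] [22,23]
{[1,4],[2,5]} hit by 4; {[9,12]} hit by 12; {[19,21],[21,22]} hit by 21; {[22,23]} hit by 23.
Points: 4, 12, 21, 23 (4 total).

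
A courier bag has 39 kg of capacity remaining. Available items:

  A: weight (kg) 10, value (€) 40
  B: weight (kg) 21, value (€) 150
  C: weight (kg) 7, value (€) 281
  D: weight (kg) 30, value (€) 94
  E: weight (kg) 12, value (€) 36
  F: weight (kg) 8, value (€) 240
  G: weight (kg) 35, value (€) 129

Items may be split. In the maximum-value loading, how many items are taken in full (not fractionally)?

Ratios (sorted): C 40.14, F 30.00, B 7.14, A 4.00, G 3.69, D 3.13, E 3.00
take C (7 @ 281); take F (8 @ 240); take B (21 @ 150); take 3/10 of A → 12.00. Capacity used 39/39.
3 item(s) taken whole; one partial (take 3/10 of A).

3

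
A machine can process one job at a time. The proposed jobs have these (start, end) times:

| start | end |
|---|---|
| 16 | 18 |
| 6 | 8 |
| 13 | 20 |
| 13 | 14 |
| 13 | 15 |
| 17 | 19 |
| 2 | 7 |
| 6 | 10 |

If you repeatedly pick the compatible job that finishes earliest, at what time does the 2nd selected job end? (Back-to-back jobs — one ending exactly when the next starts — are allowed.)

14

Sorted by end: (2,7)  (6,8)  (6,10)  (13,14)  (13,15)  (16,18)  (17,19)  (13,20)
take (2,7); take (13,14); skip (13,15); take (16,18).
Selected: (2,7) (13,14) (16,18)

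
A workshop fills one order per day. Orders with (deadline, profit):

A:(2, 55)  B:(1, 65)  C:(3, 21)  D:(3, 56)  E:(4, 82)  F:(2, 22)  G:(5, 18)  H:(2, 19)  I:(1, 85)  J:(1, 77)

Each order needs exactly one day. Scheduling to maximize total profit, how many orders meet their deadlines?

5

Take jobs in profit order; each goes to the latest open slot no later than its deadline.
By profit: I(d1,85), E(d4,82), J(d1,77), B(d1,65), D(d3,56), A(d2,55), F(d2,22), C(d3,21), H(d2,19), G(d5,18)
I→slot 1; E→slot 4; J skipped; B skipped; D→slot 3; A→slot 2; F skipped; C skipped; H skipped; G→slot 5.
5 of 10 scheduled.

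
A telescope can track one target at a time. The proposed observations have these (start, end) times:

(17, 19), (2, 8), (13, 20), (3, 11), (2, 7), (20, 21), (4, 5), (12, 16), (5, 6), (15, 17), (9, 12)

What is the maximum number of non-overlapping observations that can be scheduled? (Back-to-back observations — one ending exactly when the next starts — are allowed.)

6

Sorted by end: (4,5)  (5,6)  (2,7)  (2,8)  (3,11)  (9,12)  (12,16)  (15,17)  (17,19)  (13,20)  (20,21)
take (4,5); take (5,6); skip (2,8); take (9,12); take (12,16); take (17,19); take (20,21).
Selected 6 observations.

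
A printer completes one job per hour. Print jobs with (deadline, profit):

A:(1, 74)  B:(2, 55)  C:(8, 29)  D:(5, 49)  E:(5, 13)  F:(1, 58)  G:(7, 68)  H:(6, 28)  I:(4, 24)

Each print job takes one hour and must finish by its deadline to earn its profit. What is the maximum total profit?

By profit: A(d1,74), G(d7,68), F(d1,58), B(d2,55), D(d5,49), C(d8,29), H(d6,28), I(d4,24), E(d5,13)
A→slot 1; G→slot 7; F skipped; B→slot 2; D→slot 5; C→slot 8; H→slot 6; I→slot 4; E→slot 3.
Profit = 74 + 55 + 13 + 24 + 49 + 28 + 68 + 29 = 340

340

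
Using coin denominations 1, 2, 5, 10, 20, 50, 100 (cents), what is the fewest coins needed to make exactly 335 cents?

Greedy: take as many of the largest coin as possible, then repeat with the remainder.
335 = 3×100 + 1×20 + 1×10 + 1×5
Total coins = 3 + 1 + 1 + 1 = 6

6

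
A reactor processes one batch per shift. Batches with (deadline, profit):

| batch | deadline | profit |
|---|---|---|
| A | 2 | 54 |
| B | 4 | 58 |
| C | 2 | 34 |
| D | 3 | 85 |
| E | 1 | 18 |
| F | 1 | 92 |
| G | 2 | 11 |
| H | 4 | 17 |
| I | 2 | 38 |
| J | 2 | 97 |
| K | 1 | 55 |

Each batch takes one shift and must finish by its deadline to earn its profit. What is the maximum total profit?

Sort by profit descending; place each in the latest free slot ≤ its deadline.
Profit order: J=97 F=92 D=85 B=58 K=55 A=54 I=38 C=34 E=18 H=17 G=11
Assign: J→slot 2, F→slot 1, D→slot 3, B→slot 4, K skipped, A skipped, I skipped, C skipped, E skipped, H skipped, G skipped.
Slots: [1:F] [2:J] [3:D] [4:B]
Profit = 92 + 97 + 85 + 58 = 332

332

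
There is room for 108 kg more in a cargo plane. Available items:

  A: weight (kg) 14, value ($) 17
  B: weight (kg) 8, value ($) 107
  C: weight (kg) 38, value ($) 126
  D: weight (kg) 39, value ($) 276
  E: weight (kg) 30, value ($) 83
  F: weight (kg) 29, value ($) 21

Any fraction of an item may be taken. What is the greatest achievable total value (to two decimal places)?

Greedy by value/weight ratio, highest first.
Ratios (sorted): B 13.38, D 7.08, C 3.32, E 2.77, A 1.21, F 0.72
take B (8 @ 107); take D (39 @ 276); take C (38 @ 126); take 23/30 of E → 63.63. Capacity used 108/108.
Total value = 572.63

572.63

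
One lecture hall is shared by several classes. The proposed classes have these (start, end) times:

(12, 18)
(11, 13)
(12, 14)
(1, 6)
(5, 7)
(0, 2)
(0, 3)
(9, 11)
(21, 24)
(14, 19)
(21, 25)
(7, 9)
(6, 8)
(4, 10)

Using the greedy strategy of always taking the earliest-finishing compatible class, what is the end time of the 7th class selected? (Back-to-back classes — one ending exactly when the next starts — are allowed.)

24

Greedy by earliest finish: after sorting by end time, pick each interval compatible with the last pick.
Sorted by end: (0,2)  (0,3)  (1,6)  (5,7)  (6,8)  (7,9)  (4,10)  (9,11)  (11,13)  (12,14)  (12,18)  (14,19)  (21,24)  (21,25)
take (0,2); skip (0,3); take (5,7); take (7,9); take (9,11); take (11,13); take (14,19); take (21,24); skip (21,25).
Selected: (0,2) (5,7) (7,9) (9,11) (11,13) (14,19) (21,24)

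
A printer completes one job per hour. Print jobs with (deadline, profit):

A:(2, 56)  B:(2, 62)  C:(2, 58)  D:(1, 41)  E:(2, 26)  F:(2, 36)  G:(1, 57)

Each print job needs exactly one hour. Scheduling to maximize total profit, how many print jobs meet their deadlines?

2

Take jobs in profit order; each goes to the latest open slot no later than its deadline.
By profit: B(d2,62), C(d2,58), G(d1,57), A(d2,56), D(d1,41), F(d2,36), E(d2,26)
B→slot 2; C→slot 1; G skipped; A skipped; D skipped; F skipped; E skipped.
2 of 7 scheduled.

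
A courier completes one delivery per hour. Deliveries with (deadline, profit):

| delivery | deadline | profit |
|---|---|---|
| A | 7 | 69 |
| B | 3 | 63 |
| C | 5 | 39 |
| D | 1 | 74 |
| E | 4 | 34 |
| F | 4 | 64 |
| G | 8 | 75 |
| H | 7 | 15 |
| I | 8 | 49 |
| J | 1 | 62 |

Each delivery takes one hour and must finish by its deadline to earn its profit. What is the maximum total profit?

Sort by profit descending; place each in the latest free slot ≤ its deadline.
By profit: G(d8,75), D(d1,74), A(d7,69), F(d4,64), B(d3,63), J(d1,62), I(d8,49), C(d5,39), E(d4,34), H(d7,15)
G→slot 8; D→slot 1; A→slot 7; F→slot 4; B→slot 3; J skipped; I→slot 6; C→slot 5; E→slot 2; H skipped.
Profit = 74 + 34 + 63 + 64 + 39 + 49 + 69 + 75 = 467

467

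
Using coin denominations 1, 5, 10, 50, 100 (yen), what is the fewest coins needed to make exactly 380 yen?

7

Greedy: take as many of the largest coin as possible, then repeat with the remainder.
380 − 3×100→80 − 1×50→30 − 3×10→0
Total coins = 3 + 1 + 3 = 7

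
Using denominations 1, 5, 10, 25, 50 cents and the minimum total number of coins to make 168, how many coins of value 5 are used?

168 = 3×50 + 1×10 + 1×5 + 3×1
Count of 5: 1

1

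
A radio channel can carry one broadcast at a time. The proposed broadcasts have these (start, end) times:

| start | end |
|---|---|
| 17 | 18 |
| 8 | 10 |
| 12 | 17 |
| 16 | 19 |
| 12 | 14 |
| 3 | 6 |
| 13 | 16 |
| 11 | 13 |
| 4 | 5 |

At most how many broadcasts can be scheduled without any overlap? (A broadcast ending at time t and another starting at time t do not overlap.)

5

Order by finish time; keep every interval that doesn't clash with the previous kept one.
Sorted by end: (4,5)  (3,6)  (8,10)  (11,13)  (12,14)  (13,16)  (12,17)  (17,18)  (16,19)
take (4,5); take (8,10); take (11,13); take (13,16); take (17,18).
Selected 5 broadcasts.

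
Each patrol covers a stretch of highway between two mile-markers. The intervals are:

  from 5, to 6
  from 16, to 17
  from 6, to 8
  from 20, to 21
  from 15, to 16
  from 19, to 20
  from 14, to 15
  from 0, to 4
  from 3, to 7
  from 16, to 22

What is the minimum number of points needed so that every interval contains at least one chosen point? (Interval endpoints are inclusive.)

5

Process intervals by earliest right end; each time one isn't hit yet, stab at its right endpoint.
By right end: [0,4]  [5,6]  [3,7]  [6,8]  [14,15]  [15,16]  [16,17]  [19,20]  [20,21]  [16,22]
[0,4] uncovered → point at 4; [5,6] uncovered → point at 6; [14,15] uncovered → point at 15; [16,17] uncovered → point at 17; [19,20] uncovered → point at 20.
Points: 4, 6, 15, 17, 20 (5 total).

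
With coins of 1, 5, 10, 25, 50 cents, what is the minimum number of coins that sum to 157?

Greedy: take as many of the largest coin as possible, then repeat with the remainder.
157 − 3×50→7 − 1×5→2 − 2×1→0
Total coins = 3 + 1 + 2 = 6

6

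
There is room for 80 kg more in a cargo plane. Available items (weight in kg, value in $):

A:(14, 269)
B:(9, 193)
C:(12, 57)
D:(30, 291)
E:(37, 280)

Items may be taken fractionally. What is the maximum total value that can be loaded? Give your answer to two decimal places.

Order: B (193/9=21.44) > A (269/14=19.21) > D (291/30=9.70) > E (280/37=7.57) > C (57/12=4.75)
Fill: take B (9 @ 193) → take A (14 @ 269) → take D (30 @ 291) → take 27/37 of E → 204.32; 80/80 used.
Total value = 957.32

957.32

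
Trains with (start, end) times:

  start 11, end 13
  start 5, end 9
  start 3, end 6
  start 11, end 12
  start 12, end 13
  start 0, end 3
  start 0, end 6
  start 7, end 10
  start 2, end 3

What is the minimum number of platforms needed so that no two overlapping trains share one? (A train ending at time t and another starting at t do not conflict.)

starts: [0, 0, 2, 3, 5, 7, 11, 11, 12]
ends:   [3, 3, 6, 6, 9, 10, 12, 13, 13]
s0→1 s0→2 s2→3  — peak 3.

3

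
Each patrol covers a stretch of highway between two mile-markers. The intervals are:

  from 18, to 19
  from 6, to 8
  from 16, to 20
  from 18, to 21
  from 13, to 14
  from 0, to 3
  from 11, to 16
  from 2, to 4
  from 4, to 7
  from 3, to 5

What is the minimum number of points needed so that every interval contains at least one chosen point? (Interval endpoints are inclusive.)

4

Process intervals by earliest right end; each time one isn't hit yet, stab at its right endpoint.
By right end: [0,3]  [2,4]  [3,5]  [4,7]  [6,8]  [13,14]  [11,16]  [18,19]  [16,20]  [18,21]
[0,3] uncovered → point at 3; [4,7] uncovered → point at 7; [13,14] uncovered → point at 14; [18,19] uncovered → point at 19.
Points: 3, 7, 14, 19 (4 total).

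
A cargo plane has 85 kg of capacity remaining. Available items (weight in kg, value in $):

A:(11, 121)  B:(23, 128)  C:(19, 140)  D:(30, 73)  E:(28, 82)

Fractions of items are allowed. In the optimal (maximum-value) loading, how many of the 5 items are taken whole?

Ratios (sorted): A 11.00, C 7.37, B 5.57, E 2.93, D 2.43
take A (11 @ 121); take C (19 @ 140); take B (23 @ 128); take E (28 @ 82); take 4/30 of D → 9.73. Capacity used 85/85.
4 item(s) taken whole; one partial (take 4/30 of D).

4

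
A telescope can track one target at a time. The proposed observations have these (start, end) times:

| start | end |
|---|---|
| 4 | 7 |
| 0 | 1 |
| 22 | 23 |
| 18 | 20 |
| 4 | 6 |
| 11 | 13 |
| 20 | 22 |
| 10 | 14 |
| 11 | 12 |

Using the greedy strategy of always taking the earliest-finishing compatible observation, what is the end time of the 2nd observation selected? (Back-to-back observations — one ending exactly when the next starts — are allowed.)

6

Sort by end time and greedily take each interval whose start is ≥ the last chosen end.
By end time: (0,1), (4,6), (4,7), (11,12), (11,13), (10,14), (18,20), (20,22), (22,23).
Pick (0,1); next start ≥ 1 → (4,6); next start ≥ 6 → (11,12); next start ≥ 12 → (18,20); next start ≥ 20 → (20,22); next start ≥ 22 → (22,23).
Selected: (0,1) (4,6) (11,12) (18,20) (20,22) (22,23)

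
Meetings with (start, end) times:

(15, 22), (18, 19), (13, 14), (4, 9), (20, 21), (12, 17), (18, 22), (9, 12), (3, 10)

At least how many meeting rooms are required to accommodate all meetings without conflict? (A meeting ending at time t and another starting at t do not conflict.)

3

Events (time:±→running): 3:+→1 4:+→2 9:-→1 9:+→2 10:-→1 12:-→0 12:+→1 13:+→2 14:-→1 15:+→2 17:-→1 18:+→2 18:+→3 … peak 3.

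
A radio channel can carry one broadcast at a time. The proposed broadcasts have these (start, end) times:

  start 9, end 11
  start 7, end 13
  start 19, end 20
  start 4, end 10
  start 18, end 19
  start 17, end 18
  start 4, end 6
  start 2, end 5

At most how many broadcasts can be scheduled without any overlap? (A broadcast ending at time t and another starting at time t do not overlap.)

Sort by end time and greedily take each interval whose start is ≥ the last chosen end.
By end time: (2,5), (4,6), (4,10), (9,11), (7,13), (17,18), (18,19), (19,20).
Pick (2,5); next start ≥ 5 → (9,11); next start ≥ 11 → (17,18); next start ≥ 18 → (18,19); next start ≥ 19 → (19,20).
Selected 5 broadcasts.

5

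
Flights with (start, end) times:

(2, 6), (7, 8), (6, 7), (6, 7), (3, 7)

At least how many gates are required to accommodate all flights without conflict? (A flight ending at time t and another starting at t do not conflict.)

3

Events (time:±→running): 2:+→1 3:+→2 6:-→1 6:+→2 6:+→3 … peak 3.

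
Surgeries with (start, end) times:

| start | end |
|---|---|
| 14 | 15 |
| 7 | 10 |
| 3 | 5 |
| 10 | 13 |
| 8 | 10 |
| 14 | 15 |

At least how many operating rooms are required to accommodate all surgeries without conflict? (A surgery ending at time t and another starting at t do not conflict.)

2

The answer is the maximum number of intervals overlapping at any instant.
Events (time:±→running): 3:+→1 5:-→0 7:+→1 8:+→2 … peak 2.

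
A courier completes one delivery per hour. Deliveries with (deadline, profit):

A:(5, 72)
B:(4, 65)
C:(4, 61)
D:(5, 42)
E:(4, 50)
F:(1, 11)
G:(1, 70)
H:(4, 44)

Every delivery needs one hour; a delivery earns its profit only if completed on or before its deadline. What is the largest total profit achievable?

318

Profit order: A=72 G=70 B=65 C=61 E=50 H=44 D=42 F=11
Assign: A→slot 5, G→slot 1, B→slot 4, C→slot 3, E→slot 2, H skipped, D skipped, F skipped.
Slots: [1:G] [2:E] [3:C] [4:B] [5:A]
Profit = 70 + 50 + 61 + 65 + 72 = 318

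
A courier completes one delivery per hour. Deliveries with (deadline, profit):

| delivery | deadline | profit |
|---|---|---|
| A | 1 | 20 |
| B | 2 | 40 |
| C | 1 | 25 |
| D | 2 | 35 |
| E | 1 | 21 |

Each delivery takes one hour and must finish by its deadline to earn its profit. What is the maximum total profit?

Profit order: B=40 D=35 C=25 E=21 A=20
Assign: B→slot 2, D→slot 1, C skipped, E skipped, A skipped.
Slots: [1:D] [2:B]
Profit = 35 + 40 = 75

75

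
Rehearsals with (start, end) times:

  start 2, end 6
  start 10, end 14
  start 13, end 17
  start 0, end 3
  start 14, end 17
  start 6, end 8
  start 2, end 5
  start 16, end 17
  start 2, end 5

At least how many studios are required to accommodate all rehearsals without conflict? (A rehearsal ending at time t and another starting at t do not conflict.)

4

The answer is the maximum number of intervals overlapping at any instant.
Events (time:±→running): 0:+→1 2:+→2 2:+→3 2:+→4 … peak 4.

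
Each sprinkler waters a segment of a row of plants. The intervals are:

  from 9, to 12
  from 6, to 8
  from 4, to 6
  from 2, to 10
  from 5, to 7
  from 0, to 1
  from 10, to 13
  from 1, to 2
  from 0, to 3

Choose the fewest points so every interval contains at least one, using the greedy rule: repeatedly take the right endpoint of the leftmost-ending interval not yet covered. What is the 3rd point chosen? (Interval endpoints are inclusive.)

12

Sort by right endpoint; whenever an interval is uncovered, place a point at its right end.
By right end: [0,1]  [1,2]  [0,3]  [4,6]  [5,7]  [6,8]  [2,10]  [9,12]  [10,13]
[0,1] uncovered → point at 1; [4,6] uncovered → point at 6; [9,12] uncovered → point at 12.
Points: 1, 6, 12 (3 total).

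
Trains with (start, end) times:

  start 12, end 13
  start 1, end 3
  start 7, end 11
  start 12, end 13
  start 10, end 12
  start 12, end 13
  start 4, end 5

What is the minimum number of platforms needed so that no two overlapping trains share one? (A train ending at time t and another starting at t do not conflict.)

Count concurrent intervals with a sweep; the peak is the room count.
Events (time:±→running): 1:+→1 3:-→0 4:+→1 5:-→0 7:+→1 10:+→2 11:-→1 12:-→0 12:+→1 12:+→2 12:+→3 … peak 3.

3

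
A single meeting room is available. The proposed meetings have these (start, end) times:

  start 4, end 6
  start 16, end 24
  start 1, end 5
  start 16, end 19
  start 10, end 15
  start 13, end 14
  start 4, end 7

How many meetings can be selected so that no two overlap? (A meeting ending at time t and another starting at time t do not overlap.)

Order by finish time; keep every interval that doesn't clash with the previous kept one.
By end time: (1,5), (4,6), (4,7), (13,14), (10,15), (16,19), (16,24).
Pick (1,5); next start ≥ 5 → (13,14); next start ≥ 14 → (16,19).
Selected 3 meetings.

3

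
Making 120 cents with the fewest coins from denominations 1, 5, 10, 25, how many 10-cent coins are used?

2

Greedy: take as many of the largest coin as possible, then repeat with the remainder.
120 − 4×25→20 − 2×10→0
Count of 10: 2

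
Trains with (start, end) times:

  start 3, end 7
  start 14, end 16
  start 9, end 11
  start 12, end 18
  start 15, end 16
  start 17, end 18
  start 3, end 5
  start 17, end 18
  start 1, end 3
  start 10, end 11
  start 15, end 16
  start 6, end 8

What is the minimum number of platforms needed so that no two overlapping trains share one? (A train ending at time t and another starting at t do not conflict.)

Count concurrent intervals with a sweep; the peak is the room count.
Events (time:±→running): 1:+→1 3:-→0 3:+→1 3:+→2 5:-→1 6:+→2 7:-→1 8:-→0 9:+→1 10:+→2 11:-→1 11:-→0 12:+→1 14:+→2 15:+→3 15:+→4 … peak 4.

4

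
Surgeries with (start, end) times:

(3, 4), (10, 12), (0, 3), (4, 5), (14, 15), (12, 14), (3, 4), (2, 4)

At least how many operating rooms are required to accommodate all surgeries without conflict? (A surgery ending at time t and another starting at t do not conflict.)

3

Events (time:±→running): 0:+→1 2:+→2 3:-→1 3:+→2 3:+→3 … peak 3.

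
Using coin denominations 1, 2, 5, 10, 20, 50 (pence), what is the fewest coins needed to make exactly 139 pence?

7

Use the largest denomination that fits, subtract, and repeat.
139 = 2×50 + 1×20 + 1×10 + 1×5 + 2×2
Total coins = 2 + 1 + 1 + 1 + 2 = 7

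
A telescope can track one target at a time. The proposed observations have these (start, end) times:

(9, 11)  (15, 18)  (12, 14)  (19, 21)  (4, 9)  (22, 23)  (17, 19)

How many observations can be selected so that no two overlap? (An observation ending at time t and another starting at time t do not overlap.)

6

Order by finish time; keep every interval that doesn't clash with the previous kept one.
Sorted by end: (4,9)  (9,11)  (12,14)  (15,18)  (17,19)  (19,21)  (22,23)
take (4,9); take (9,11); take (12,14); take (15,18); skip (17,19); take (19,21); take (22,23).
Selected 6 observations.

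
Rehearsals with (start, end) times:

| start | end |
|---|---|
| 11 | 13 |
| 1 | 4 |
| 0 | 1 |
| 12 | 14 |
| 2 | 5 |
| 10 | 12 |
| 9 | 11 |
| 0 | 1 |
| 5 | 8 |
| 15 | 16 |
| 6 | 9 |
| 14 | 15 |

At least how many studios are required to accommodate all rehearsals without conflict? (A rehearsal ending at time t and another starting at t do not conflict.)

2

Count concurrent intervals with a sweep; the peak is the room count.
Events (time:±→running): 0:+→1 0:+→2 … peak 2.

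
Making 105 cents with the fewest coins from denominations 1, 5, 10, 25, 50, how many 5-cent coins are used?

Greedy: take as many of the largest coin as possible, then repeat with the remainder.
105 − 2×50→5 − 1×5→0
Count of 5: 1

1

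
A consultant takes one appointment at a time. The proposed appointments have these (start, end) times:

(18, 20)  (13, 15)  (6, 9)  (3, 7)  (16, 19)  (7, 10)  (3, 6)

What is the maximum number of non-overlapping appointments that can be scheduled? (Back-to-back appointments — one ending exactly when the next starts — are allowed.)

4

Greedy by earliest finish: after sorting by end time, pick each interval compatible with the last pick.
By end time: (3,6), (3,7), (6,9), (7,10), (13,15), (16,19), (18,20).
Pick (3,6); next start ≥ 6 → (6,9); next start ≥ 9 → (13,15); next start ≥ 15 → (16,19).
Selected 4 appointments.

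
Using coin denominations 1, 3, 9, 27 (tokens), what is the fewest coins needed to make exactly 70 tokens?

6

70 − 2×27→16 − 1×9→7 − 2×3→1 − 1×1→0
Total coins = 2 + 1 + 2 + 1 = 6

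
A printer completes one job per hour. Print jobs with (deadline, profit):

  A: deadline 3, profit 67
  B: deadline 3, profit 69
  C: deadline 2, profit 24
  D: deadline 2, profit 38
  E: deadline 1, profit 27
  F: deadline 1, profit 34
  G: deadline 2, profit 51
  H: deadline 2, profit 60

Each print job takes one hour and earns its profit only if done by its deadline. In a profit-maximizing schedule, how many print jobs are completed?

Take jobs in profit order; each goes to the latest open slot no later than its deadline.
Profit order: B=69 A=67 H=60 G=51 D=38 F=34 E=27 C=24
Assign: B→slot 3, A→slot 2, H→slot 1, G skipped, D skipped, F skipped, E skipped, C skipped.
Slots: [1:H] [2:A] [3:B]
3 of 8 scheduled.

3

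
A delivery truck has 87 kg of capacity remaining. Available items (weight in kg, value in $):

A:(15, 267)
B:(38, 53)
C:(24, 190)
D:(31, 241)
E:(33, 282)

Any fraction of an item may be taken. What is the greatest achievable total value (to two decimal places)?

855.61

Greedy by value/weight ratio, highest first.
Order: A (267/15=17.80) > E (282/33=8.55) > C (190/24=7.92) > D (241/31=7.77) > B (53/38=1.39)
Fill: take A (15 @ 267) → take E (33 @ 282) → take C (24 @ 190) → take 15/31 of D → 116.61; 87/87 used.
Total value = 855.61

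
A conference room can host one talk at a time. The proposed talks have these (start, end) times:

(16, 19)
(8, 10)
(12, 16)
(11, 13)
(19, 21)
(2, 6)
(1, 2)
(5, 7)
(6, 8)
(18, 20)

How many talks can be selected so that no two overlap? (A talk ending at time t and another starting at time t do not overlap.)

Sort by end time and greedily take each interval whose start is ≥ the last chosen end.
Sorted by end: (1,2)  (2,6)  (5,7)  (6,8)  (8,10)  (11,13)  (12,16)  (16,19)  (18,20)  (19,21)
take (1,2); take (2,6); take (6,8); take (8,10); take (11,13); skip (12,16); take (16,19); take (19,21).
Selected 7 talks.

7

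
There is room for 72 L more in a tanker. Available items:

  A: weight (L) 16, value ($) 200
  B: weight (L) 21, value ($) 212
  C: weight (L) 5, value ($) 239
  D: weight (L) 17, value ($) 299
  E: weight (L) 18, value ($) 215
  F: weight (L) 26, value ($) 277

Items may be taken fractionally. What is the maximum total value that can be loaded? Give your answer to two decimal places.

1123.46

Greedy by value/weight ratio, highest first.
Order: C (239/5=47.80) > D (299/17=17.59) > A (200/16=12.50) > E (215/18=11.94) > F (277/26=10.65) > B (212/21=10.10)
Fill: take C (5 @ 239) → take D (17 @ 299) → take A (16 @ 200) → take E (18 @ 215) → take 16/26 of F → 170.46; 72/72 used.
Total value = 1123.46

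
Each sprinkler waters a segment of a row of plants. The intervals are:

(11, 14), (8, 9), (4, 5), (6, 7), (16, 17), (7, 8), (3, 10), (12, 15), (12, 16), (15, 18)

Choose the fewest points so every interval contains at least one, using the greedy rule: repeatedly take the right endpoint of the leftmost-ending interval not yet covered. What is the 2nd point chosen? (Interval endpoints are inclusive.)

By right end: [4,5]  [6,7]  [7,8]  [8,9]  [3,10]  [11,14]  [12,15]  [12,16]  [16,17]  [15,18]
[4,5] uncovered → point at 5; [6,7] uncovered → point at 7; [8,9] uncovered → point at 9; [11,14] uncovered → point at 14; [16,17] uncovered → point at 17.
Points: 5, 7, 9, 14, 17 (5 total).

7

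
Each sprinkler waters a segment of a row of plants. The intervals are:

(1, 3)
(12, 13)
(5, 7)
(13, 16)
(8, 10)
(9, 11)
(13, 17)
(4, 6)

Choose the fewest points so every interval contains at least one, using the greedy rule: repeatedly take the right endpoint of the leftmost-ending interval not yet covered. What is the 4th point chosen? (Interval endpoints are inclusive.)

Sort by right endpoint; whenever an interval is uncovered, place a point at its right end.
Sorted: [1,3] [4,6] [5,7] [8,10] [9,11] [12,13] [13,16] [13,17]
{[1,3]} hit by 3; {[4,6],[5,7]} hit by 6; {[8,10],[9,11]} hit by 10; {[12,13],[13,16],[13,17]} hit by 13.
Points: 3, 6, 10, 13 (4 total).

13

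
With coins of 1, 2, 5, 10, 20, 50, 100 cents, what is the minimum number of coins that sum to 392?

Use the largest denomination that fits, subtract, and repeat.
392 − 3×100→92 − 1×50→42 − 2×20→2 − 1×2→0
Total coins = 3 + 1 + 2 + 1 = 7

7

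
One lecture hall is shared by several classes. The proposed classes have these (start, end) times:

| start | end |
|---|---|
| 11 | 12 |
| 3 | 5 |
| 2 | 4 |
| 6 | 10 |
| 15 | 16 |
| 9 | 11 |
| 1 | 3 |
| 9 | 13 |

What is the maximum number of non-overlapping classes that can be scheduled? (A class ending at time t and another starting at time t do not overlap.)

5

Greedy by earliest finish: after sorting by end time, pick each interval compatible with the last pick.
By end time: (1,3), (2,4), (3,5), (6,10), (9,11), (11,12), (9,13), (15,16).
Pick (1,3); next start ≥ 3 → (3,5); next start ≥ 5 → (6,10); next start ≥ 10 → (11,12); next start ≥ 12 → (15,16).
Selected 5 classes.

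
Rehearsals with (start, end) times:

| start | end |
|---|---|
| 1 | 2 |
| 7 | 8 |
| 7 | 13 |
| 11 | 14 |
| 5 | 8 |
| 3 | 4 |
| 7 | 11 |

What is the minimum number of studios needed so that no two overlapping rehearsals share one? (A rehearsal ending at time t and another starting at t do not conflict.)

4

starts: [1, 3, 5, 7, 7, 7, 11]
ends:   [2, 4, 8, 8, 11, 13, 14]
s1→1 e2→0 s3→1 e4→0 s5→1 s7→2 s7→3 s7→4  — peak 4.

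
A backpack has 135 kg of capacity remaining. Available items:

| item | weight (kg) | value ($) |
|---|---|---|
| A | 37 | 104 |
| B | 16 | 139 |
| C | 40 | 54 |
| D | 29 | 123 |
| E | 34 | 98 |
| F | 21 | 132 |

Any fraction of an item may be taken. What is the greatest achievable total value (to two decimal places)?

Order: B (139/16=8.69) > F (132/21=6.29) > D (123/29=4.24) > E (98/34=2.88) > A (104/37=2.81) > C (54/40=1.35)
Fill: take B (16 @ 139) → take F (21 @ 132) → take D (29 @ 123) → take E (34 @ 98) → take 35/37 of A → 98.38; 135/135 used.
Total value = 590.38

590.38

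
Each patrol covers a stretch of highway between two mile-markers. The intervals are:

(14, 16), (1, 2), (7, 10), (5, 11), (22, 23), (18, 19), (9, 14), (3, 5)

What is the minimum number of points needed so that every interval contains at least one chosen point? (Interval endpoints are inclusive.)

Process intervals by earliest right end; each time one isn't hit yet, stab at its right endpoint.
Sorted: [1,2] [3,5] [7,10] [5,11] [9,14] [14,16] [18,19] [22,23]
{[1,2]} hit by 2; {[3,5]} hit by 5; {[7,10],[5,11],[9,14]} hit by 10; {[14,16]} hit by 16; {[18,19]} hit by 19; {[22,23]} hit by 23.
Points: 2, 5, 10, 16, 19, 23 (6 total).

6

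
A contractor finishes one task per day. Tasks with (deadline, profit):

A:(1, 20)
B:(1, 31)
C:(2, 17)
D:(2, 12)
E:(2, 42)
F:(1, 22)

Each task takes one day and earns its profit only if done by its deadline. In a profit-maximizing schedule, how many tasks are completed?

Take jobs in profit order; each goes to the latest open slot no later than its deadline.
By profit: E(d2,42), B(d1,31), F(d1,22), A(d1,20), C(d2,17), D(d2,12)
E→slot 2; B→slot 1; F skipped; A skipped; C skipped; D skipped.
2 of 6 scheduled.

2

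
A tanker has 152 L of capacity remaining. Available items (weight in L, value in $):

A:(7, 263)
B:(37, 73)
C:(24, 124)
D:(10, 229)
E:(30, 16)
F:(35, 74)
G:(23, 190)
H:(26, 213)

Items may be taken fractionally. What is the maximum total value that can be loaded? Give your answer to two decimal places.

Greedy by value/weight ratio, highest first.
Order: A (263/7=37.57) > D (229/10=22.90) > G (190/23=8.26) > H (213/26=8.19) > C (124/24=5.17) > F (74/35=2.11) > B (73/37=1.97) > E (16/30=0.53)
Fill: take A (7 @ 263) → take D (10 @ 229) → take G (23 @ 190) → take H (26 @ 213) → take C (24 @ 124) → take F (35 @ 74) → take 27/37 of B → 53.27; 152/152 used.
Total value = 1146.27

1146.27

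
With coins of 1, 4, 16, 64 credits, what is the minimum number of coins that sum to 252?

9

Greedy: take as many of the largest coin as possible, then repeat with the remainder.
252 − 3×64→60 − 3×16→12 − 3×4→0
Total coins = 3 + 3 + 3 = 9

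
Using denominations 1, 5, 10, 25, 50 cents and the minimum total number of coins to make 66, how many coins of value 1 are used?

Use the largest denomination that fits, subtract, and repeat.
66 = 1×50 + 1×10 + 1×5 + 1×1
Count of 1: 1

1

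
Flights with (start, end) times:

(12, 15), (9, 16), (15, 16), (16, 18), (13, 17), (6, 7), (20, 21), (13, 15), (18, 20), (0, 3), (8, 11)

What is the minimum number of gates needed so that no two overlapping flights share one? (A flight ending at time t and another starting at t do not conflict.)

4

starts: [0, 6, 8, 9, 12, 13, 13, 15, 16, 18, 20]
ends:   [3, 7, 11, 15, 15, 16, 16, 17, 18, 20, 21]
s0→1 e3→0 s6→1 e7→0 s8→1 s9→2 e11→1 s12→2 s13→3 s13→4  — peak 4.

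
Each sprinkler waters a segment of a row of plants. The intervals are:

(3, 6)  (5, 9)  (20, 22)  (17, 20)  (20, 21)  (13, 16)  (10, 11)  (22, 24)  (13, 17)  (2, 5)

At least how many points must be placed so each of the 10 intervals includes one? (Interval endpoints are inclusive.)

Process intervals by earliest right end; each time one isn't hit yet, stab at its right endpoint.
By right end: [2,5]  [3,6]  [5,9]  [10,11]  [13,16]  [13,17]  [17,20]  [20,21]  [20,22]  [22,24]
[2,5] uncovered → point at 5; [10,11] uncovered → point at 11; [13,16] uncovered → point at 16; [17,20] uncovered → point at 20; [22,24] uncovered → point at 24.
Points: 5, 11, 16, 20, 24 (5 total).

5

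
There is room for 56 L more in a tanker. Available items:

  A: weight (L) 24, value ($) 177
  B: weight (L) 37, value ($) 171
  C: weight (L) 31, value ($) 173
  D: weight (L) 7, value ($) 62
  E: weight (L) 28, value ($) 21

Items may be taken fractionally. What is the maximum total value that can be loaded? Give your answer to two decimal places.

378.52

Sort by value per unit weight and fill in that order.
Ratios (sorted): D 8.86, A 7.38, C 5.58, B 4.62, E 0.75
take D (7 @ 62); take A (24 @ 177); take 25/31 of C → 139.52. Capacity used 56/56.
Total value = 378.52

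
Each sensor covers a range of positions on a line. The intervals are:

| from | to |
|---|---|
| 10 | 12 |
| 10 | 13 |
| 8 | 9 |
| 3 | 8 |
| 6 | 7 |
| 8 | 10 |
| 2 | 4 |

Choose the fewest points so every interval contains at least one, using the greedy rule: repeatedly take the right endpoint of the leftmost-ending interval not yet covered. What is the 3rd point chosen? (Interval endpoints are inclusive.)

Sorted: [2,4] [6,7] [3,8] [8,9] [8,10] [10,12] [10,13]
{[2,4]} hit by 4; {[6,7],[3,8]} hit by 7; {[8,9],[8,10]} hit by 9; {[10,12],[10,13]} hit by 12.
Points: 4, 7, 9, 12 (4 total).

9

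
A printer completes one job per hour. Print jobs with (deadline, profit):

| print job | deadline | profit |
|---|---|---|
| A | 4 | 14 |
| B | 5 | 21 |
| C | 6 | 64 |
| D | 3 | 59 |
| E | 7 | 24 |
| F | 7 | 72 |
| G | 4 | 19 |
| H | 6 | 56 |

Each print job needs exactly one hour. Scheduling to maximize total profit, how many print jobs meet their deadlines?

7

By profit: F(d7,72), C(d6,64), D(d3,59), H(d6,56), E(d7,24), B(d5,21), G(d4,19), A(d4,14)
F→slot 7; C→slot 6; D→slot 3; H→slot 5; E→slot 4; B→slot 2; G→slot 1; A skipped.
7 of 8 scheduled.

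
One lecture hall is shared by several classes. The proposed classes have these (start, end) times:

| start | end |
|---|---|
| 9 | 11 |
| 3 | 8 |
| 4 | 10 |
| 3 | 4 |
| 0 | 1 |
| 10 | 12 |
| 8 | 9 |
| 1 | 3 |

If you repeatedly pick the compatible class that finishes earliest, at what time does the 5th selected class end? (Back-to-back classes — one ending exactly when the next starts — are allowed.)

Sorted by end: (0,1)  (1,3)  (3,4)  (3,8)  (8,9)  (4,10)  (9,11)  (10,12)
take (0,1); take (1,3); take (3,4); take (8,9); take (9,11); skip (10,12).
Selected: (0,1) (1,3) (3,4) (8,9) (9,11)

11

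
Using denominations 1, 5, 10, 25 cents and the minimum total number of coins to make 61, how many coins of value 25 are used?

Greedy: take as many of the largest coin as possible, then repeat with the remainder.
61 = 2×25 + 1×10 + 1×1
Count of 25: 2

2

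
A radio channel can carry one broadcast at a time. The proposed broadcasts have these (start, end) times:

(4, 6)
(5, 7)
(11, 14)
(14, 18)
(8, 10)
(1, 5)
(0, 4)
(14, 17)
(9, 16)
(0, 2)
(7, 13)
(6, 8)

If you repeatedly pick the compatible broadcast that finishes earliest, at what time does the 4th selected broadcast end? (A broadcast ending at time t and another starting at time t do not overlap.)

Sort by end time and greedily take each interval whose start is ≥ the last chosen end.
Sorted by end: (0,2)  (0,4)  (1,5)  (4,6)  (5,7)  (6,8)  (8,10)  (7,13)  (11,14)  (9,16)  (14,17)  (14,18)
take (0,2); take (4,6); take (6,8); take (8,10); take (11,14); take (14,17).
Selected: (0,2) (4,6) (6,8) (8,10) (11,14) (14,17)

10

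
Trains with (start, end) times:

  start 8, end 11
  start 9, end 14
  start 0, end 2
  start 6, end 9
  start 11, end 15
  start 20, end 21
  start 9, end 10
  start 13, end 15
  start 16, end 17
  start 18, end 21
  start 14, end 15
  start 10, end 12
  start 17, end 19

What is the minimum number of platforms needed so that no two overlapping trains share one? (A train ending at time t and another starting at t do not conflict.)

3

starts: [0, 6, 8, 9, 9, 10, 11, 13, 14, 16, 17, 18, 20]
ends:   [2, 9, 10, 11, 12, 14, 15, 15, 15, 17, 19, 21, 21]
s0→1 e2→0 s6→1 s8→2 e9→1 s9→2 s9→3  — peak 3.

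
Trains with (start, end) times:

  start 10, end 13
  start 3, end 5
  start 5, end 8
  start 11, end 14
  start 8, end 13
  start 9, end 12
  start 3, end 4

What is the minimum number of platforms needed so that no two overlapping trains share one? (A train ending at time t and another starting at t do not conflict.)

Events (time:±→running): 3:+→1 3:+→2 4:-→1 5:-→0 5:+→1 8:-→0 8:+→1 9:+→2 10:+→3 11:+→4 … peak 4.

4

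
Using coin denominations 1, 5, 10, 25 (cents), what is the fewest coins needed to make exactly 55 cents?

3

55 − 2×25→5 − 1×5→0
Total coins = 2 + 1 = 3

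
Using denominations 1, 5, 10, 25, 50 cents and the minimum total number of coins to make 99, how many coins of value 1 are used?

99 = 1×50 + 1×25 + 2×10 + 4×1
Count of 1: 4

4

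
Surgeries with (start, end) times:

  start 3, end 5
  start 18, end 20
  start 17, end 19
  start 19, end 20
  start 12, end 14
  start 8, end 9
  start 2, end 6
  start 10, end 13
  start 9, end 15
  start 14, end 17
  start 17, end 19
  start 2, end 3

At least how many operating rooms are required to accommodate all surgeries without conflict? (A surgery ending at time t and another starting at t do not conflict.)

3

starts: [2, 2, 3, 8, 9, 10, 12, 14, 17, 17, 18, 19]
ends:   [3, 5, 6, 9, 13, 14, 15, 17, 19, 19, 20, 20]
s2→1 s2→2 e3→1 s3→2 e5→1 e6→0 s8→1 e9→0 s9→1 s10→2 s12→3  — peak 3.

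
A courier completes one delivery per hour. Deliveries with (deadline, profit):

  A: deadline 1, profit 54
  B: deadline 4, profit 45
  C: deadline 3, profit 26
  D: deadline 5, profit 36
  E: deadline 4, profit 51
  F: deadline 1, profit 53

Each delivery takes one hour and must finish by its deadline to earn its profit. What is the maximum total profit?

212

Sort by profit descending; place each in the latest free slot ≤ its deadline.
By profit: A(d1,54), F(d1,53), E(d4,51), B(d4,45), D(d5,36), C(d3,26)
A→slot 1; F skipped; E→slot 4; B→slot 3; D→slot 5; C→slot 2.
Profit = 54 + 26 + 45 + 51 + 36 = 212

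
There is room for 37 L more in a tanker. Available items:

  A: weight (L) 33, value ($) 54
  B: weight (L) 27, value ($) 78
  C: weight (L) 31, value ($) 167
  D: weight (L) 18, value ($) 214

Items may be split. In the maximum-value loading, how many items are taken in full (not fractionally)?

1

Order: D (214/18=11.89) > C (167/31=5.39) > B (78/27=2.89) > A (54/33=1.64)
Fill: take D (18 @ 214) → take 19/31 of C → 102.35; 37/37 used.
1 item(s) taken whole; one partial (take 19/31 of C).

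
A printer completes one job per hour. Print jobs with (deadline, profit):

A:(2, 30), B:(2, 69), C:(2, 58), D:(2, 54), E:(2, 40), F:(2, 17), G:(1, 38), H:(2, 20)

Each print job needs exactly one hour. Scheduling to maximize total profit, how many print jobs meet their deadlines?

2

Take jobs in profit order; each goes to the latest open slot no later than its deadline.
By profit: B(d2,69), C(d2,58), D(d2,54), E(d2,40), G(d1,38), A(d2,30), H(d2,20), F(d2,17)
B→slot 2; C→slot 1; D skipped; E skipped; G skipped; A skipped; H skipped; F skipped.
2 of 8 scheduled.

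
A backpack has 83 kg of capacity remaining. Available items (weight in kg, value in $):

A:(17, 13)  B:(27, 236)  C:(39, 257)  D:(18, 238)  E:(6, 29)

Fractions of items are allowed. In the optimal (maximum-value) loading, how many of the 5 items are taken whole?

Greedy by value/weight ratio, highest first.
Ratios (sorted): D 13.22, B 8.74, C 6.59, E 4.83, A 0.76
take D (18 @ 238); take B (27 @ 236); take 38/39 of C → 250.41. Capacity used 83/83.
2 item(s) taken whole; one partial (take 38/39 of C).

2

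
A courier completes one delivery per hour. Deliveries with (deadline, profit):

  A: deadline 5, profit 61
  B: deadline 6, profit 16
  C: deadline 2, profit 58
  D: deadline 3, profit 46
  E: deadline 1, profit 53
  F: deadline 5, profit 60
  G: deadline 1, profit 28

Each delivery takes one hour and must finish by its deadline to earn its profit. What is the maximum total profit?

294

Sort by profit descending; place each in the latest free slot ≤ its deadline.
By profit: A(d5,61), F(d5,60), C(d2,58), E(d1,53), D(d3,46), G(d1,28), B(d6,16)
A→slot 5; F→slot 4; C→slot 2; E→slot 1; D→slot 3; G skipped; B→slot 6.
Profit = 53 + 58 + 46 + 60 + 61 + 16 = 294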